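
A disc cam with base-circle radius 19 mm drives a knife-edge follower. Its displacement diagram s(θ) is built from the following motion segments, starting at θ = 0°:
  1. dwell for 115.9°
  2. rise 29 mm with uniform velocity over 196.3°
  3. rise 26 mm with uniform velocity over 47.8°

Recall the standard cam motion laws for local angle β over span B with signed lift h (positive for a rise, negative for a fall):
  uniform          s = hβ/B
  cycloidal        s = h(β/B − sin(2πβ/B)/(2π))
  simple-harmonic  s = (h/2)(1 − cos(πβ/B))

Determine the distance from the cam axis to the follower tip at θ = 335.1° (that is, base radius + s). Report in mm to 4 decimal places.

seg 1 [0°–115.9°] dwell: s stays 0.0000
seg 2 [115.9°–312.2°] uniform, h=29: full span → s += 29 → s = 29.0000
seg 3 [312.2°–360°] uniform, h=26: θ=335.1° here. β=22.9, B=47.8. 26·22.9/47.8 = 12.4561 → s = 41.4561
radial distance = base radius + s = 19 + 41.4561 = 60.4561

60.4561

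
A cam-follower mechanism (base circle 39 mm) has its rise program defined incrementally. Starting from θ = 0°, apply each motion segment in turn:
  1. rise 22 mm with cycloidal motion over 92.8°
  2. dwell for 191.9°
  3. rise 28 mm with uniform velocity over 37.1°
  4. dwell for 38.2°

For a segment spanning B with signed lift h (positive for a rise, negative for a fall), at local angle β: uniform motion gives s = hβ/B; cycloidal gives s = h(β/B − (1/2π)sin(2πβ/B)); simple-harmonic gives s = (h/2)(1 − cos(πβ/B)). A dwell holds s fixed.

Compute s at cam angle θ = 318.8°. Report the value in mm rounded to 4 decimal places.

seg 1 [0°–92.8°] cycloidal, h=22: full span → s += 22 → s = 22.0000
seg 2 [92.8°–284.7°] dwell: s stays 22.0000
seg 3 [284.7°–321.8°] uniform, h=28: θ=318.8° here. β=34.1, B=37.1. 28·34.1/37.1 = 25.7358 → s = 47.7358

47.7358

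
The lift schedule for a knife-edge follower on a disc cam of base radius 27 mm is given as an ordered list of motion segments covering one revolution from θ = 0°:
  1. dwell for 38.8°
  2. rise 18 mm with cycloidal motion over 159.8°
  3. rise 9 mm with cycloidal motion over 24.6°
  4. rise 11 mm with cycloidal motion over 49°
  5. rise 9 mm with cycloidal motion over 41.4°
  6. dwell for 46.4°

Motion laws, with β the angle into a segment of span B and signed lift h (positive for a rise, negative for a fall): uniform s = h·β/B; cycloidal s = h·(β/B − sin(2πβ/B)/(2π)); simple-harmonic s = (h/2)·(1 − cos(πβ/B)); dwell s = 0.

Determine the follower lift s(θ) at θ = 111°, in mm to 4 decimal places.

seg 1 [0°–38.8°] dwell: s stays 0.0000
seg 2 [38.8°–198.6°] cycloidal, h=18: θ=111° here. β=72.2, B=159.8. 18·(0.4518 − sin(2π·0.4518)/(2π)) = 7.2785 → s = 7.2785

7.2785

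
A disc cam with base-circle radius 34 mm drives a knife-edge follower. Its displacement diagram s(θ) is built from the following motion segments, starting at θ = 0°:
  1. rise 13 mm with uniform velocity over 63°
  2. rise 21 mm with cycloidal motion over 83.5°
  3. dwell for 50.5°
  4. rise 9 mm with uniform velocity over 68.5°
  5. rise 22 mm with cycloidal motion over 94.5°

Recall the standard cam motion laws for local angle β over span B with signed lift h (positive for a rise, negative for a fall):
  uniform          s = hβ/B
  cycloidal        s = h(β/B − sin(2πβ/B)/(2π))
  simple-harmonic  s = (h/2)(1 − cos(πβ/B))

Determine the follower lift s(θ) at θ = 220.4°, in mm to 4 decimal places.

seg 1 [0°–63°] uniform, h=13: full span → s += 13 → s = 13.0000
seg 2 [63°–146.5°] cycloidal, h=21: full span → s += 21 → s = 34.0000
seg 3 [146.5°–197°] dwell: s stays 34.0000
seg 4 [197°–265.5°] uniform, h=9: θ=220.4° here. β=23.4, B=68.5. 9·23.4/68.5 = 3.0745 → s = 37.0745

37.0745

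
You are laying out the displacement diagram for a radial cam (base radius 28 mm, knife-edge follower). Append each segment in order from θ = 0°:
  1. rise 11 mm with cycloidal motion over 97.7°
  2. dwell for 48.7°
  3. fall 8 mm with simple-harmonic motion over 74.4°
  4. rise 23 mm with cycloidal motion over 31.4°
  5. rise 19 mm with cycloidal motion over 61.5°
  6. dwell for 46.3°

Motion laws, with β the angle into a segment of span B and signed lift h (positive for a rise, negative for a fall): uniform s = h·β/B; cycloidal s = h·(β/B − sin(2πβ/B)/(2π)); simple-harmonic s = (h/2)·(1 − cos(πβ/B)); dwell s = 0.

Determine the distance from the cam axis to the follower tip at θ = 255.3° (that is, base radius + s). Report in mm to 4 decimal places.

seg 1 [0°–97.7°] cycloidal, h=11: full span → s += 11 → s = 11.0000
seg 2 [97.7°–146.4°] dwell: s stays 11.0000
seg 3 [146.4°–220.8°] simple-harmonic, h=-8: full span → s += -8 → s = 3.0000
seg 4 [220.8°–252.2°] cycloidal, h=23: full span → s += 23 → s = 26.0000
seg 5 [252.2°–313.7°] cycloidal, h=19: θ=255.3° here. β=3.1, B=61.5. 19·(0.0504 − sin(2π·0.0504)/(2π)) = 0.0159 → s = 26.0159
radial distance = base radius + s = 28 + 26.0159 = 54.0159

54.0159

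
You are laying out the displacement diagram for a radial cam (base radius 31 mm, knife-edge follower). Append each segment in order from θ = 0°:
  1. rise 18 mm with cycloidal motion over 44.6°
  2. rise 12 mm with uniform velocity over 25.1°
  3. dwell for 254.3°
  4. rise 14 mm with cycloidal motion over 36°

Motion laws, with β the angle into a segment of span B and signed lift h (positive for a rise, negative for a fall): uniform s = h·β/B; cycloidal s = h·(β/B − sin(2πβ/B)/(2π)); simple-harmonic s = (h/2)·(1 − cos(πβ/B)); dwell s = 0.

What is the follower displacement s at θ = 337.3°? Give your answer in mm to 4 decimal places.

seg 1 [0°–44.6°] cycloidal, h=18: full span → s += 18 → s = 18.0000
seg 2 [44.6°–69.7°] uniform, h=12: full span → s += 12 → s = 30.0000
seg 3 [69.7°–324°] dwell: s stays 30.0000
seg 4 [324°–360°] cycloidal, h=14: θ=337.3° here. β=13.3, B=36. 14·(0.3694 − sin(2π·0.3694)/(2π)) = 3.5426 → s = 33.5426

33.5426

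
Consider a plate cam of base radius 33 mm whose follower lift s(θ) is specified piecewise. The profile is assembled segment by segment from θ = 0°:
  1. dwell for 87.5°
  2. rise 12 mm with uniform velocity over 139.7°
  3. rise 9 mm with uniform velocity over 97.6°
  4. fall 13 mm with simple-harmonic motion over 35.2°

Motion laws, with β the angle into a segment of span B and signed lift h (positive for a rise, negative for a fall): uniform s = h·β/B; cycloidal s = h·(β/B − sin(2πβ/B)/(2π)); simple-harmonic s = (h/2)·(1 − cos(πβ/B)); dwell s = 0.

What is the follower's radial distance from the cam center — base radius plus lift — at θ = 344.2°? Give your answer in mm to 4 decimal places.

seg 1 [0°–87.5°] dwell: s stays 0.0000
seg 2 [87.5°–227.2°] uniform, h=12: full span → s += 12 → s = 12.0000
seg 3 [227.2°–324.8°] uniform, h=9: full span → s += 9 → s = 21.0000
seg 4 [324.8°–360°] simple-harmonic, h=-13: θ=344.2° here. β=19.4, B=35.2. -13/2·(1 − cos(π·0.5511)) = -7.5397 → s = 13.4603
radial distance = base radius + s = 33 + 13.4603 = 46.4603

46.4603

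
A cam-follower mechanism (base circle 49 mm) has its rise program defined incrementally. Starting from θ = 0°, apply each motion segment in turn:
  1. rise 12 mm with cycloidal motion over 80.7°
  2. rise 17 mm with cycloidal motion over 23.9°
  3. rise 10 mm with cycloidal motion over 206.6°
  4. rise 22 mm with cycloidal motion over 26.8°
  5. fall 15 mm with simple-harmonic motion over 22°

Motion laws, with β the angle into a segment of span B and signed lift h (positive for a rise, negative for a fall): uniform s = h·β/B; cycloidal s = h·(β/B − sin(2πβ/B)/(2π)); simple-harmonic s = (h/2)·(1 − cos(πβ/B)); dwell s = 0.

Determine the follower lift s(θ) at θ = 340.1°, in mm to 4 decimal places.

seg 1 [0°–80.7°] cycloidal, h=12: full span → s += 12 → s = 12.0000
seg 2 [80.7°–104.6°] cycloidal, h=17: full span → s += 17 → s = 29.0000
seg 3 [104.6°–311.2°] cycloidal, h=10: full span → s += 10 → s = 39.0000
seg 4 [311.2°–338°] cycloidal, h=22: full span → s += 22 → s = 61.0000
seg 5 [338°–360°] simple-harmonic, h=-15: θ=340.1° here. β=2.1, B=22. -15/2·(1 − cos(π·0.0955)) = -0.3347 → s = 60.6653

60.6653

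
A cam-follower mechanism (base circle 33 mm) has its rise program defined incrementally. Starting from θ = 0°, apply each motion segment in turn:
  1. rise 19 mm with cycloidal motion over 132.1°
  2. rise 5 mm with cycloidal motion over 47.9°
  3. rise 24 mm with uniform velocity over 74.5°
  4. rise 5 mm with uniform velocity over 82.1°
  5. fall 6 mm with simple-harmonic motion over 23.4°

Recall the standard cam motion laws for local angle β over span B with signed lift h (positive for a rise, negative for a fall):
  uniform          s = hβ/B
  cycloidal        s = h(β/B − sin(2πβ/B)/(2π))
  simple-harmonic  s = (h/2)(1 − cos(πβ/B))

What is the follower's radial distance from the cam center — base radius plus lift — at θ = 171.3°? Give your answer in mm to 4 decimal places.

seg 1 [0°–132.1°] cycloidal, h=19: full span → s += 19 → s = 19.0000
seg 2 [132.1°–180°] cycloidal, h=5: θ=171.3° here. β=39.2, B=47.9. 5·(0.8184 − sin(2π·0.8184)/(2π)) = 4.8153 → s = 23.8153
radial distance = base radius + s = 33 + 23.8153 = 56.8153

56.8153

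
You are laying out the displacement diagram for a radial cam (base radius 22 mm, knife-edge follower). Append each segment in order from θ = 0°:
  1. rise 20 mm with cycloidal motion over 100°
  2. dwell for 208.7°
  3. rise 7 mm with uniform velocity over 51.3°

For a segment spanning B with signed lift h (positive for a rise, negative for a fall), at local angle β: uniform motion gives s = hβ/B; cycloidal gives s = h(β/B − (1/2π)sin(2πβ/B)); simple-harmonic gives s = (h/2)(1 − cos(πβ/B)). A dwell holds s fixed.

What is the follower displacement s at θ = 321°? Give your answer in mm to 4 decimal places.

seg 1 [0°–100°] cycloidal, h=20: full span → s += 20 → s = 20.0000
seg 2 [100°–308.7°] dwell: s stays 20.0000
seg 3 [308.7°–360°] uniform, h=7: θ=321° here. β=12.3, B=51.3. 7·12.3/51.3 = 1.6784 → s = 21.6784

21.6784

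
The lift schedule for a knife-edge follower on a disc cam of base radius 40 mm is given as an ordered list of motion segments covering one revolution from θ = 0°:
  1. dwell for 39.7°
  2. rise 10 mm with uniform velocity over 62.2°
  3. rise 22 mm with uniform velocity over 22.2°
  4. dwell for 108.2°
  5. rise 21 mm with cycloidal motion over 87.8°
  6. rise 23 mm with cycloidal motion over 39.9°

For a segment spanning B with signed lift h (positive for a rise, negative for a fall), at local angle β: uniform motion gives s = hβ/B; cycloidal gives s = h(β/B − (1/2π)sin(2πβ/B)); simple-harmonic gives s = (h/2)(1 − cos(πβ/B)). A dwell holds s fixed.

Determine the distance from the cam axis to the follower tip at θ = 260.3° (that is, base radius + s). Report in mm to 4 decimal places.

seg 1 [0°–39.7°] dwell: s stays 0.0000
seg 2 [39.7°–101.9°] uniform, h=10: full span → s += 10 → s = 10.0000
seg 3 [101.9°–124.1°] uniform, h=22: full span → s += 22 → s = 32.0000
seg 4 [124.1°–232.3°] dwell: s stays 32.0000
seg 5 [232.3°–320.1°] cycloidal, h=21: θ=260.3° here. β=28, B=87.8. 21·(0.3189 − sin(2π·0.3189)/(2π)) = 3.6632 → s = 35.6632
radial distance = base radius + s = 40 + 35.6632 = 75.6632

75.6632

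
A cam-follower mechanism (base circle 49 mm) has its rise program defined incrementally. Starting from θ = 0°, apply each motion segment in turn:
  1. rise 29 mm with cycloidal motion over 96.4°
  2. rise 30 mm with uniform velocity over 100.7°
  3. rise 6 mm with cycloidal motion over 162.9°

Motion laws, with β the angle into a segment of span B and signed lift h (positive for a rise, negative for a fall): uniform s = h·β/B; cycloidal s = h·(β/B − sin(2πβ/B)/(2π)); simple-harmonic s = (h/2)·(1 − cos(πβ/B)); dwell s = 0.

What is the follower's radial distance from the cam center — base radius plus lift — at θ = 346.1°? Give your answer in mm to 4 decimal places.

seg 1 [0°–96.4°] cycloidal, h=29: full span → s += 29 → s = 29.0000
seg 2 [96.4°–197.1°] uniform, h=30: full span → s += 30 → s = 59.0000
seg 3 [197.1°–360°] cycloidal, h=6: θ=346.1° here. β=149, B=162.9. 6·(0.9147 − sin(2π·0.9147)/(2π)) = 5.9758 → s = 64.9758
radial distance = base radius + s = 49 + 64.9758 = 113.9758

113.9758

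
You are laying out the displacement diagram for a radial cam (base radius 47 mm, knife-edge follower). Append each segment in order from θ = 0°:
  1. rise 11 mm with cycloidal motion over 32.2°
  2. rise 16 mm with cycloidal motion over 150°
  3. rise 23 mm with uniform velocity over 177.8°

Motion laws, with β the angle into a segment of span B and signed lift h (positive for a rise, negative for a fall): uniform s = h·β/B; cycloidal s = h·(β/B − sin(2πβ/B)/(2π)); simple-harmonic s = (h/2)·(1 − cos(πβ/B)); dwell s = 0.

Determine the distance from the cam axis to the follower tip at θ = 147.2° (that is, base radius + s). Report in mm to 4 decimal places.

seg 1 [0°–32.2°] cycloidal, h=11: full span → s += 11 → s = 11.0000
seg 2 [32.2°–182.2°] cycloidal, h=16: θ=147.2° here. β=115, B=150. 16·(0.7667 − sin(2π·0.7667)/(2π)) = 14.7992 → s = 25.7992
radial distance = base radius + s = 47 + 25.7992 = 72.7992

72.7992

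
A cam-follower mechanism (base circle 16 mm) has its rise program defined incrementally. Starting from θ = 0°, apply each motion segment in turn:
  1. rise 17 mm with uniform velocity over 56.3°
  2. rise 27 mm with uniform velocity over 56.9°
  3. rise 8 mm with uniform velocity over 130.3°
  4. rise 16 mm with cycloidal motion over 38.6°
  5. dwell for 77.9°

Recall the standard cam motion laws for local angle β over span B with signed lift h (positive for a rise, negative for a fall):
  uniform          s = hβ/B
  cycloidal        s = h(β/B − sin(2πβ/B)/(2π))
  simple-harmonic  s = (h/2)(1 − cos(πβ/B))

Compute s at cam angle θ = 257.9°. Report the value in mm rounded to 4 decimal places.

seg 1 [0°–56.3°] uniform, h=17: full span → s += 17 → s = 17.0000
seg 2 [56.3°–113.2°] uniform, h=27: full span → s += 27 → s = 44.0000
seg 3 [113.2°–243.5°] uniform, h=8: full span → s += 8 → s = 52.0000
seg 4 [243.5°–282.1°] cycloidal, h=16: θ=257.9° here. β=14.4, B=38.6. 16·(0.3731 − sin(2π·0.3731)/(2π)) = 4.1464 → s = 56.1464

56.1464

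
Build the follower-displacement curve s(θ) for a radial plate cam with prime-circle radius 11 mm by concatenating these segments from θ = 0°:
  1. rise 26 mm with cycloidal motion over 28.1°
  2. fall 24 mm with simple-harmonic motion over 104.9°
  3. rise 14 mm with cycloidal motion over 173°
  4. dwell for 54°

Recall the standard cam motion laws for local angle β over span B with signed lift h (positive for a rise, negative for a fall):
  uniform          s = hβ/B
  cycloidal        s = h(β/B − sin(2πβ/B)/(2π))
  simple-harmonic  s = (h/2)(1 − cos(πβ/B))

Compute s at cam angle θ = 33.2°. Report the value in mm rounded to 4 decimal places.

seg 1 [0°–28.1°] cycloidal, h=26: full span → s += 26 → s = 26.0000
seg 2 [28.1°–133°] simple-harmonic, h=-24: θ=33.2° here. β=5.1, B=104.9. -24/2·(1 − cos(π·0.0486)) = -0.1397 → s = 25.8603

25.8603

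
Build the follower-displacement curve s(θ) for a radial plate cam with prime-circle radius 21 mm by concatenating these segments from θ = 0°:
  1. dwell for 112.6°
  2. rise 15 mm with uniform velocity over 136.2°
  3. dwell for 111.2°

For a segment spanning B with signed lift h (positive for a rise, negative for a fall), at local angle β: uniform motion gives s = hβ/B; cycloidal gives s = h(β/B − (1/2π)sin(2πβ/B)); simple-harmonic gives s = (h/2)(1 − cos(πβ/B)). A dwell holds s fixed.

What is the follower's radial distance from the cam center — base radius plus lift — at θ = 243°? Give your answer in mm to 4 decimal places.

seg 1 [0°–112.6°] dwell: s stays 0.0000
seg 2 [112.6°–248.8°] uniform, h=15: θ=243° here. β=130.4, B=136.2. 15·130.4/136.2 = 14.3612 → s = 14.3612
radial distance = base radius + s = 21 + 14.3612 = 35.3612

35.3612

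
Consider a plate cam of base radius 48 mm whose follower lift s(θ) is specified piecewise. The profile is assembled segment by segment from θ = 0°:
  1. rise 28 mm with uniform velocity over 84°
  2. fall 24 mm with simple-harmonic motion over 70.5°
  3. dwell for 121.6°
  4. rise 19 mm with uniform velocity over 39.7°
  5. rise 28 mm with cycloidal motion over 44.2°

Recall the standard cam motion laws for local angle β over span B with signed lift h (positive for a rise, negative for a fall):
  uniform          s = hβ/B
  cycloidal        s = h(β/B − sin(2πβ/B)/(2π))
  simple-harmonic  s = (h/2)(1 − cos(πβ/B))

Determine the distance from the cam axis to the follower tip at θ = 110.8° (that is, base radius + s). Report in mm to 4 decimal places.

seg 1 [0°–84°] uniform, h=28: full span → s += 28 → s = 28.0000
seg 2 [84°–154.5°] simple-harmonic, h=-24: θ=110.8° here. β=26.8, B=70.5. -24/2·(1 − cos(π·0.3801)) = -7.5875 → s = 20.4125
radial distance = base radius + s = 48 + 20.4125 = 68.4125

68.4125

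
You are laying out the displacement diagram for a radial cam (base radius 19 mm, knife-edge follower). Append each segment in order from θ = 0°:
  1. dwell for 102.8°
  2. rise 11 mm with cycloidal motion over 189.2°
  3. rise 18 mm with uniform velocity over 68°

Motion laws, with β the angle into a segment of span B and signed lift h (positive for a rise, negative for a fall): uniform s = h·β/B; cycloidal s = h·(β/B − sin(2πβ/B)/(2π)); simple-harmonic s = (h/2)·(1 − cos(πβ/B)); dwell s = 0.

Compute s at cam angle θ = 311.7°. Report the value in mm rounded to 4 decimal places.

seg 1 [0°–102.8°] dwell: s stays 0.0000
seg 2 [102.8°–292°] cycloidal, h=11: full span → s += 11 → s = 11.0000
seg 3 [292°–360°] uniform, h=18: θ=311.7° here. β=19.7, B=68. 18·19.7/68 = 5.2147 → s = 16.2147

16.2147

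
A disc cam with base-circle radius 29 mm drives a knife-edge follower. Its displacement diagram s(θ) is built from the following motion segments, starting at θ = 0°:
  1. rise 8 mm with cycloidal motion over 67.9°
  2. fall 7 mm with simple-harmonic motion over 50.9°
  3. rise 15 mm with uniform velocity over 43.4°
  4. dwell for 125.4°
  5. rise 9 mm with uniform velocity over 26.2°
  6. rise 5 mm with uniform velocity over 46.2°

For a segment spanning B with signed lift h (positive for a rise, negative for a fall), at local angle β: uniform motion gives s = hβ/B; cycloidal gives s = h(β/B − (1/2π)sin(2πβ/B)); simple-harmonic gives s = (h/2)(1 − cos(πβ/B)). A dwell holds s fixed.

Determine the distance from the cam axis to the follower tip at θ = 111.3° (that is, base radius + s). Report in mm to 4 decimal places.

seg 1 [0°–67.9°] cycloidal, h=8: full span → s += 8 → s = 8.0000
seg 2 [67.9°–118.8°] simple-harmonic, h=-7: θ=111.3° here. β=43.4, B=50.9. -7/2·(1 − cos(π·0.8527)) = -6.6317 → s = 1.3683
radial distance = base radius + s = 29 + 1.3683 = 30.3683

30.3683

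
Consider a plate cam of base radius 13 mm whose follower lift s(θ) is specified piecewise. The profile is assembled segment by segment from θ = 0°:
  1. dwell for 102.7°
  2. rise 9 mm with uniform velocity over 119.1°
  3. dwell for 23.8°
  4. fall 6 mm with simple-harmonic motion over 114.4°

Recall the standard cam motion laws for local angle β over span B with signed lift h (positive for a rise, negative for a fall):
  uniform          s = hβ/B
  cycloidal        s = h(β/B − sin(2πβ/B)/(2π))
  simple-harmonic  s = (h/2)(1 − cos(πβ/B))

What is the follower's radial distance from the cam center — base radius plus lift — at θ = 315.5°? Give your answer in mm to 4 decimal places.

seg 1 [0°–102.7°] dwell: s stays 0.0000
seg 2 [102.7°–221.8°] uniform, h=9: full span → s += 9 → s = 9.0000
seg 3 [221.8°–245.6°] dwell: s stays 9.0000
seg 4 [245.6°–360°] simple-harmonic, h=-6: θ=315.5° here. β=69.9, B=114.4. -6/2·(1 − cos(π·0.6110)) = -4.0252 → s = 4.9748
radial distance = base radius + s = 13 + 4.9748 = 17.9748

17.9748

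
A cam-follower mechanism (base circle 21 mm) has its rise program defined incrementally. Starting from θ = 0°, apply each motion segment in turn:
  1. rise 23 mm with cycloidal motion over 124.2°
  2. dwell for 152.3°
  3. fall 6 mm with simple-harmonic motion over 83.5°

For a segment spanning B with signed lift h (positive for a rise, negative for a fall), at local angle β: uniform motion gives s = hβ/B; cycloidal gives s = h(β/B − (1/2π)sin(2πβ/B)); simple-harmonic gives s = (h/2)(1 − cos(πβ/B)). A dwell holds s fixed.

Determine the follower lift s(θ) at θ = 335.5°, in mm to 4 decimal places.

seg 1 [0°–124.2°] cycloidal, h=23: full span → s += 23 → s = 23.0000
seg 2 [124.2°–276.5°] dwell: s stays 23.0000
seg 3 [276.5°–360°] simple-harmonic, h=-6: θ=335.5° here. β=59, B=83.5. -6/2·(1 − cos(π·0.7066)) = -4.8132 → s = 18.1868

18.1868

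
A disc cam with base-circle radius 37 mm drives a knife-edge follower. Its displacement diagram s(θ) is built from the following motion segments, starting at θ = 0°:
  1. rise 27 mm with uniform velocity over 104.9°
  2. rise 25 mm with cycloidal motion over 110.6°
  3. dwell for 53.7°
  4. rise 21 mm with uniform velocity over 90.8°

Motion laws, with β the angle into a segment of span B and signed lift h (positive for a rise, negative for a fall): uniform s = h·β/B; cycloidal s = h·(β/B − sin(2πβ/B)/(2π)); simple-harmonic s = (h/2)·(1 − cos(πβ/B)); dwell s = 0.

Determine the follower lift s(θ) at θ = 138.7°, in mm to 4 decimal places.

seg 1 [0°–104.9°] uniform, h=27: full span → s += 27 → s = 27.0000
seg 2 [104.9°–215.5°] cycloidal, h=25: θ=138.7° here. β=33.8, B=110.6. 25·(0.3056 − sin(2π·0.3056)/(2π)) = 3.9017 → s = 30.9017

30.9017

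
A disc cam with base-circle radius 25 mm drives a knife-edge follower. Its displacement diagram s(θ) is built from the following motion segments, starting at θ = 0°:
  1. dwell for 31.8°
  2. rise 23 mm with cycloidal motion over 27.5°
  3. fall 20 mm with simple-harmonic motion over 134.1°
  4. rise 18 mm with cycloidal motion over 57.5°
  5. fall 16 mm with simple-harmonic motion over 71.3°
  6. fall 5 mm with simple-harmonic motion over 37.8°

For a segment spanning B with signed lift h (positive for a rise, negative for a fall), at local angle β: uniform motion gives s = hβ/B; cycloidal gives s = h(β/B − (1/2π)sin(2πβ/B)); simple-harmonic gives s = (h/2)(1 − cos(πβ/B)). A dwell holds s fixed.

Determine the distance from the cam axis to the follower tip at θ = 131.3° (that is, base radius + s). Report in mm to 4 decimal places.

seg 1 [0°–31.8°] dwell: s stays 0.0000
seg 2 [31.8°–59.3°] cycloidal, h=23: full span → s += 23 → s = 23.0000
seg 3 [59.3°–193.4°] simple-harmonic, h=-20: θ=131.3° here. β=72, B=134.1. -20/2·(1 − cos(π·0.5369)) = -11.1571 → s = 11.8429
radial distance = base radius + s = 25 + 11.8429 = 36.8429

36.8429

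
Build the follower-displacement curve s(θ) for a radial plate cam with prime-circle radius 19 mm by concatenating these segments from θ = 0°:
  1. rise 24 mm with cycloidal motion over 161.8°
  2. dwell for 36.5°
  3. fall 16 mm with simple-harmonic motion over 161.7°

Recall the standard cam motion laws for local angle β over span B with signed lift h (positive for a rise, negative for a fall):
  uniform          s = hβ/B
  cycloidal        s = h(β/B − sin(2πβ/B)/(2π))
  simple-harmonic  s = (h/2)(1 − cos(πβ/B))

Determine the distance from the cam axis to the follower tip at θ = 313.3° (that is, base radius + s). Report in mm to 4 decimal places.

seg 1 [0°–161.8°] cycloidal, h=24: full span → s += 24 → s = 24.0000
seg 2 [161.8°–198.3°] dwell: s stays 24.0000
seg 3 [198.3°–360°] simple-harmonic, h=-16: θ=313.3° here. β=115, B=161.7. -16/2·(1 − cos(π·0.7112)) = -12.9269 → s = 11.0731
radial distance = base radius + s = 19 + 11.0731 = 30.0731

30.0731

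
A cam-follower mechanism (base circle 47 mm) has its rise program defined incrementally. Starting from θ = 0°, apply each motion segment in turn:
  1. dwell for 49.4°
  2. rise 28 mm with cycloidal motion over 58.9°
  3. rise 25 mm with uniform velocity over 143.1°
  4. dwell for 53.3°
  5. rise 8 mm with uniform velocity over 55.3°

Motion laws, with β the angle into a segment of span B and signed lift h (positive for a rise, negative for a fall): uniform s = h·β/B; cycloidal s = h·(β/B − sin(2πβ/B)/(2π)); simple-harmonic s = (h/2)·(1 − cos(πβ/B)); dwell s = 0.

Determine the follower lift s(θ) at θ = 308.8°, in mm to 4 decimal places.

seg 1 [0°–49.4°] dwell: s stays 0.0000
seg 2 [49.4°–108.3°] cycloidal, h=28: full span → s += 28 → s = 28.0000
seg 3 [108.3°–251.4°] uniform, h=25: full span → s += 25 → s = 53.0000
seg 4 [251.4°–304.7°] dwell: s stays 53.0000
seg 5 [304.7°–360°] uniform, h=8: θ=308.8° here. β=4.1, B=55.3. 8·4.1/55.3 = 0.5931 → s = 53.5931

53.5931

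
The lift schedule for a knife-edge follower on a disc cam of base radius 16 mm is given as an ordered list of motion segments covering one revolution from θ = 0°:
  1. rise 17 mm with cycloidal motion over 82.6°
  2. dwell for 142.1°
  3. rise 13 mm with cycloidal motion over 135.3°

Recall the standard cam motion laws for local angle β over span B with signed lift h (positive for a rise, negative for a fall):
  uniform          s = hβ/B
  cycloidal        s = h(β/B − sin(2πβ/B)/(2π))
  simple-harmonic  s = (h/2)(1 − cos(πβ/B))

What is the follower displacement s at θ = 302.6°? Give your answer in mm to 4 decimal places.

seg 1 [0°–82.6°] cycloidal, h=17: full span → s += 17 → s = 17.0000
seg 2 [82.6°–224.7°] dwell: s stays 17.0000
seg 3 [224.7°–360°] cycloidal, h=13: θ=302.6° here. β=77.9, B=135.3. 13·(0.5758 − sin(2π·0.5758)/(2π)) = 8.4329 → s = 25.4329

25.4329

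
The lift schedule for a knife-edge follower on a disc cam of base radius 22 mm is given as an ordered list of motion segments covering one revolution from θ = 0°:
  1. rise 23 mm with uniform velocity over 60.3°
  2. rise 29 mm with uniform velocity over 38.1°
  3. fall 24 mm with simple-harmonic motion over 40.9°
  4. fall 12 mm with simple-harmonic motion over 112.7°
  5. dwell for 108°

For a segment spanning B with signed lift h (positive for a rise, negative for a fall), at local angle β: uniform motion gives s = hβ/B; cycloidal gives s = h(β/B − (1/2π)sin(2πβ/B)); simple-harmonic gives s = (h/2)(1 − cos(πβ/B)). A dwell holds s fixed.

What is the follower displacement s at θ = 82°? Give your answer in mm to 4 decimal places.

seg 1 [0°–60.3°] uniform, h=23: full span → s += 23 → s = 23.0000
seg 2 [60.3°–98.4°] uniform, h=29: θ=82° here. β=21.7, B=38.1. 29·21.7/38.1 = 16.5171 → s = 39.5171

39.5171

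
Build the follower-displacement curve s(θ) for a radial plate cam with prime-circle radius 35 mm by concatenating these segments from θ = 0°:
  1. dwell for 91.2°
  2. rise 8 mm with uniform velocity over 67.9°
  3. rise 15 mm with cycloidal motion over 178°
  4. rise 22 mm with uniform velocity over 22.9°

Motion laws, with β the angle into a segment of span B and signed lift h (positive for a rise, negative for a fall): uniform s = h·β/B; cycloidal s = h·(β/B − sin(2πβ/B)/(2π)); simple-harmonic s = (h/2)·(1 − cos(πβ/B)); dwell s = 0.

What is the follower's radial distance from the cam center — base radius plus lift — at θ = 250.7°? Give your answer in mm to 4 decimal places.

seg 1 [0°–91.2°] dwell: s stays 0.0000
seg 2 [91.2°–159.1°] uniform, h=8: full span → s += 8 → s = 8.0000
seg 3 [159.1°–337.1°] cycloidal, h=15: θ=250.7° here. β=91.6, B=178. 15·(0.5146 − sin(2π·0.5146)/(2π)) = 7.9379 → s = 15.9379
radial distance = base radius + s = 35 + 15.9379 = 50.9379

50.9379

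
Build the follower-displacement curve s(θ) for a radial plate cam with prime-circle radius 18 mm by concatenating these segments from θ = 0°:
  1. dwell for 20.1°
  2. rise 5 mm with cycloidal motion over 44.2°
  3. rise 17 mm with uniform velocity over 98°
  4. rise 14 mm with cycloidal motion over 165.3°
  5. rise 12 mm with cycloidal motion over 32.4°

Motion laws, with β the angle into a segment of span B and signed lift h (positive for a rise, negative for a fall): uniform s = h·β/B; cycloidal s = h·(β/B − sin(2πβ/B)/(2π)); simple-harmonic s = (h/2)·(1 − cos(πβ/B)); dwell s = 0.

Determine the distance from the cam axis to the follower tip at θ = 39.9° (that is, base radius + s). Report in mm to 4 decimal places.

seg 1 [0°–20.1°] dwell: s stays 0.0000
seg 2 [20.1°–64.3°] cycloidal, h=5: θ=39.9° here. β=19.8, B=44.2. 5·(0.4480 − sin(2π·0.4480)/(2π)) = 1.9842 → s = 1.9842
radial distance = base radius + s = 18 + 1.9842 = 19.9842

19.9842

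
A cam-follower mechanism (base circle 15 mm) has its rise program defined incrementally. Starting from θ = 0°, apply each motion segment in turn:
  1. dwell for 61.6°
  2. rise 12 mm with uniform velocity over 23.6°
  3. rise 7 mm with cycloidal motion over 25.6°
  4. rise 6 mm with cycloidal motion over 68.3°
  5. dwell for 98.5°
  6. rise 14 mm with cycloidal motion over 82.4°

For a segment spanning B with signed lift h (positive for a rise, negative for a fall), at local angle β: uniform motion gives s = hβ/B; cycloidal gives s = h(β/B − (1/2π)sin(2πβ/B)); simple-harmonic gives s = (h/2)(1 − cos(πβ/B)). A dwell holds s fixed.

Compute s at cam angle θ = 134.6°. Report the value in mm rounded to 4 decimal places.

seg 1 [0°–61.6°] dwell: s stays 0.0000
seg 2 [61.6°–85.2°] uniform, h=12: full span → s += 12 → s = 12.0000
seg 3 [85.2°–110.8°] cycloidal, h=7: full span → s += 7 → s = 19.0000
seg 4 [110.8°–179.1°] cycloidal, h=6: θ=134.6° here. β=23.8, B=68.3. 6·(0.3485 − sin(2π·0.3485)/(2π)) = 1.3128 → s = 20.3128

20.3128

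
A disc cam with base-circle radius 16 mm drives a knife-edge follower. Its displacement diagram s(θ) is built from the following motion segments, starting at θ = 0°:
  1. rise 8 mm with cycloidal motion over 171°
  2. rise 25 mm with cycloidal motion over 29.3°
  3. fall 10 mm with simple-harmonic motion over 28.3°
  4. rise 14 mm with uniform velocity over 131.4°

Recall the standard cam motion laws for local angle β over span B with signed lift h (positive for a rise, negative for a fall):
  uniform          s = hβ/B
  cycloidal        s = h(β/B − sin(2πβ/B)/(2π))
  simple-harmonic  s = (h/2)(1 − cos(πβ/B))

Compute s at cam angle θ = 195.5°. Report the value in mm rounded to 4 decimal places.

seg 1 [0°–171°] cycloidal, h=8: full span → s += 8 → s = 8.0000
seg 2 [171°–200.3°] cycloidal, h=25: θ=195.5° here. β=24.5, B=29.3. 25·(0.8362 − sin(2π·0.8362)/(2π)) = 24.3141 → s = 32.3141

32.3141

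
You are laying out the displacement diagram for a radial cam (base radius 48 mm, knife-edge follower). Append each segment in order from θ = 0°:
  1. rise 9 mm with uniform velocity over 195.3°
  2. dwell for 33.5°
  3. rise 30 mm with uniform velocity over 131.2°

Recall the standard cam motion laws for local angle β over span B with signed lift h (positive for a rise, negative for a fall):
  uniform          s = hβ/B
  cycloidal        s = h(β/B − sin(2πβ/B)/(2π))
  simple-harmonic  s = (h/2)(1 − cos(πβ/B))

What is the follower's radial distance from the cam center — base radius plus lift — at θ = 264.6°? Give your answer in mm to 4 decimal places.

seg 1 [0°–195.3°] uniform, h=9: full span → s += 9 → s = 9.0000
seg 2 [195.3°–228.8°] dwell: s stays 9.0000
seg 3 [228.8°–360°] uniform, h=30: θ=264.6° here. β=35.8, B=131.2. 30·35.8/131.2 = 8.1860 → s = 17.1860
radial distance = base radius + s = 48 + 17.1860 = 65.1860

65.1860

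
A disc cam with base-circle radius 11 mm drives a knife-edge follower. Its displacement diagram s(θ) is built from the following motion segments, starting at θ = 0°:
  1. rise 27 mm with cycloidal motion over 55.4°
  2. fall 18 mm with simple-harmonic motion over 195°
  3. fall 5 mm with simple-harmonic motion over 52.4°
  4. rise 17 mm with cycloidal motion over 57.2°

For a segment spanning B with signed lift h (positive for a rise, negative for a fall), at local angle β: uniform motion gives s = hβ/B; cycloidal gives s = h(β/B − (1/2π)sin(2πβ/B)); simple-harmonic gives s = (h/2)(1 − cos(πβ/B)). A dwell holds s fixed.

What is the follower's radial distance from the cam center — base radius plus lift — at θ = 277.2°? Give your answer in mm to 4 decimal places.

seg 1 [0°–55.4°] cycloidal, h=27: full span → s += 27 → s = 27.0000
seg 2 [55.4°–250.4°] simple-harmonic, h=-18: full span → s += -18 → s = 9.0000
seg 3 [250.4°–302.8°] simple-harmonic, h=-5: θ=277.2° here. β=26.8, B=52.4. -5/2·(1 − cos(π·0.5115)) = -2.5899 → s = 6.4101
radial distance = base radius + s = 11 + 6.4101 = 17.4101

17.4101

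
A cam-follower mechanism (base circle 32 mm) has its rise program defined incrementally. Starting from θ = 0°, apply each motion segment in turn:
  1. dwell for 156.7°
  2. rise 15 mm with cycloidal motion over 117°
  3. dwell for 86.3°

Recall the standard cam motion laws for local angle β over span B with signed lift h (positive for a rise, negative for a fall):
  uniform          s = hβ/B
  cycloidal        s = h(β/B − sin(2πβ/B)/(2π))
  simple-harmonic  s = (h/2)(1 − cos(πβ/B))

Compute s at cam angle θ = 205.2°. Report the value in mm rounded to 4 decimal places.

seg 1 [0°–156.7°] dwell: s stays 0.0000
seg 2 [156.7°–273.7°] cycloidal, h=15: θ=205.2° here. β=48.5, B=117. 15·(0.4145 − sin(2π·0.4145)/(2π)) = 4.9966 → s = 4.9966

4.9966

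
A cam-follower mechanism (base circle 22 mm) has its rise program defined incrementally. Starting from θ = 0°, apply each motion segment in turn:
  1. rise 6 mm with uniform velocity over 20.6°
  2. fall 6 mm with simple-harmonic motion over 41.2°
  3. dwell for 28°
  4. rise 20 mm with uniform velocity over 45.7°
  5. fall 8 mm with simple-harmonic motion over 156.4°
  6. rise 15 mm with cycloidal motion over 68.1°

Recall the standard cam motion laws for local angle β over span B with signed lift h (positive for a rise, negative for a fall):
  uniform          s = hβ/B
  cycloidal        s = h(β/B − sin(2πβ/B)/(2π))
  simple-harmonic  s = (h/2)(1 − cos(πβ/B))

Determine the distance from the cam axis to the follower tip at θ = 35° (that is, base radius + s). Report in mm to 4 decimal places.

seg 1 [0°–20.6°] uniform, h=6: full span → s += 6 → s = 6.0000
seg 2 [20.6°–61.8°] simple-harmonic, h=-6: θ=35° here. β=14.4, B=41.2. -6/2·(1 − cos(π·0.3495)) = -1.6340 → s = 4.3660
radial distance = base radius + s = 22 + 4.3660 = 26.3660

26.3660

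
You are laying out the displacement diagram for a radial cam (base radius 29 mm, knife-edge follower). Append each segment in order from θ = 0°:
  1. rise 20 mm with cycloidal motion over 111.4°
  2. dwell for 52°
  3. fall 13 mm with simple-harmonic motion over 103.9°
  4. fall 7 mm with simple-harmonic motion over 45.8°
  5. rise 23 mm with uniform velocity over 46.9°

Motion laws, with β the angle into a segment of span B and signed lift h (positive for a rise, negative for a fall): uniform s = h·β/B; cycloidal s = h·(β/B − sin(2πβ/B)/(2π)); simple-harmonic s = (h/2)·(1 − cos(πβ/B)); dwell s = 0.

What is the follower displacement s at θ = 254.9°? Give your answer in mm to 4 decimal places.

seg 1 [0°–111.4°] cycloidal, h=20: full span → s += 20 → s = 20.0000
seg 2 [111.4°–163.4°] dwell: s stays 20.0000
seg 3 [163.4°–267.3°] simple-harmonic, h=-13: θ=254.9° here. β=91.5, B=103.9. -13/2·(1 − cos(π·0.8807)) = -12.5485 → s = 7.4515

7.4515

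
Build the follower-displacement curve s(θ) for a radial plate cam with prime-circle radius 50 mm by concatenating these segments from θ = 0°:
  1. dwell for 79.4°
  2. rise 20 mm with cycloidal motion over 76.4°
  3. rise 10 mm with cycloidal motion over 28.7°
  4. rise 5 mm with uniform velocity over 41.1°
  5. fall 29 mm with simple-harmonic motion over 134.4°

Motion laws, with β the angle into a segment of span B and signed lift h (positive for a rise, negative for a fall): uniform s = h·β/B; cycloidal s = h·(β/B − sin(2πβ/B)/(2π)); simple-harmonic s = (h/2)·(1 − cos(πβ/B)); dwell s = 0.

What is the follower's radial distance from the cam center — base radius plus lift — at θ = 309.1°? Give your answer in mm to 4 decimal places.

seg 1 [0°–79.4°] dwell: s stays 0.0000
seg 2 [79.4°–155.8°] cycloidal, h=20: full span → s += 20 → s = 20.0000
seg 3 [155.8°–184.5°] cycloidal, h=10: full span → s += 10 → s = 30.0000
seg 4 [184.5°–225.6°] uniform, h=5: full span → s += 5 → s = 35.0000
seg 5 [225.6°–360°] simple-harmonic, h=-29: θ=309.1° here. β=83.5, B=134.4. -29/2·(1 − cos(π·0.6213)) = -19.8920 → s = 15.1080
radial distance = base radius + s = 50 + 15.1080 = 65.1080

65.1080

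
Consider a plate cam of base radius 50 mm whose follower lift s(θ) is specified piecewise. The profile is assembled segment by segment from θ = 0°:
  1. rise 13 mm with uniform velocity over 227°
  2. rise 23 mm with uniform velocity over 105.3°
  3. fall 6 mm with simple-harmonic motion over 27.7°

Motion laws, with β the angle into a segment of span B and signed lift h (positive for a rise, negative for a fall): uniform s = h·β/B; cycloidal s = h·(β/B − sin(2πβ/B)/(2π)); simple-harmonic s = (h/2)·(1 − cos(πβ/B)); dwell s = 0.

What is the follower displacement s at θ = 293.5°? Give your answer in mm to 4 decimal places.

seg 1 [0°–227°] uniform, h=13: full span → s += 13 → s = 13.0000
seg 2 [227°–332.3°] uniform, h=23: θ=293.5° here. β=66.5, B=105.3. 23·66.5/105.3 = 14.5252 → s = 27.5252

27.5252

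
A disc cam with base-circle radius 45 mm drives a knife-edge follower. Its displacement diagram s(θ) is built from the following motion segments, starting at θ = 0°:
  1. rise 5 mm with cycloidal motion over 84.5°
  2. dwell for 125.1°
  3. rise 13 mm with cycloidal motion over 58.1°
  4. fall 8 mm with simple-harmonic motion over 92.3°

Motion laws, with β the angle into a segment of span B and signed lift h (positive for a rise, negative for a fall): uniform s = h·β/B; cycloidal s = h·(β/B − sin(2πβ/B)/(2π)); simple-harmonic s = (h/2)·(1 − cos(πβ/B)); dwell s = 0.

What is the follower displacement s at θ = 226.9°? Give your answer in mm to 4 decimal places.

seg 1 [0°–84.5°] cycloidal, h=5: full span → s += 5 → s = 5.0000
seg 2 [84.5°–209.6°] dwell: s stays 5.0000
seg 3 [209.6°–267.7°] cycloidal, h=13: θ=226.9° here. β=17.3, B=58.1. 13·(0.2978 − sin(2π·0.2978)/(2π)) = 1.8944 → s = 6.8944

6.8944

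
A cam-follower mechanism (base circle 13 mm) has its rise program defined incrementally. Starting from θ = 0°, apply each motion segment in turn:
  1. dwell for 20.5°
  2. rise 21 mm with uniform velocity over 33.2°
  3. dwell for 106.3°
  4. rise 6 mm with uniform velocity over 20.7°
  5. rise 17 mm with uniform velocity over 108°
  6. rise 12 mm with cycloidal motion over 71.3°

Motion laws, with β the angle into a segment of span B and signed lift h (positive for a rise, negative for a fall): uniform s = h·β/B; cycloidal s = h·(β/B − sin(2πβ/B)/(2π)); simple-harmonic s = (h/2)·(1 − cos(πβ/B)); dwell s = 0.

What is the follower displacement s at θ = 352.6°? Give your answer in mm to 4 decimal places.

seg 1 [0°–20.5°] dwell: s stays 0.0000
seg 2 [20.5°–53.7°] uniform, h=21: full span → s += 21 → s = 21.0000
seg 3 [53.7°–160°] dwell: s stays 21.0000
seg 4 [160°–180.7°] uniform, h=6: full span → s += 6 → s = 27.0000
seg 5 [180.7°–288.7°] uniform, h=17: full span → s += 17 → s = 44.0000
seg 6 [288.7°–360°] cycloidal, h=12: θ=352.6° here. β=63.9, B=71.3. 12·(0.8962 − sin(2π·0.8962)/(2π)) = 11.9136 → s = 55.9136

55.9136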